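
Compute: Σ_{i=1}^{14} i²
Using formula: Σ i^2=n(n + 1)(2n + 1)/6=14·15·29/6=1015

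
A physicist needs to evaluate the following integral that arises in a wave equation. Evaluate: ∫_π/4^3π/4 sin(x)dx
Antiderivative: -cos(x)
Evaluate at bounds: [-cos(1·3π/4)/1] - [-cos(1·π/4)/1]
= (-(-√2/2)+(√2/2))/1 = √2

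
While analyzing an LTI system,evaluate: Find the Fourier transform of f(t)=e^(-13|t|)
Using the standard pair: F{e^(-a|t|)} = 2a/(a^2+omega^2)
With a = 13: F(omega) = 26/(169+omega^2)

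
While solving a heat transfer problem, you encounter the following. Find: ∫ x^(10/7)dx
Power rule: ∫ x^(10/7) dx=x^(17/7)/(17/7) + C

Answer: (7/17)·x^(17/7) + C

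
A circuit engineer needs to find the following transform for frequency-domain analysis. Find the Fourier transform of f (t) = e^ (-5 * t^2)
The Fourier transform of a Gaussian e^(-a*t^2) is sqrt(pi/a)*e^(-omega^2/(4a)).
With a = 5: F(omega) = sqrt(pi/5)*e^(-omega^2/20)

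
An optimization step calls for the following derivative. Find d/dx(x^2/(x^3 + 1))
Quotient rule: (f/g)'=(f'g - fg')/g²
f=x^2, f'=2x
g=x^3+1, g'=3x^2

Answer: (2x·(x^3+1)-3x^4)/(x^3+1)²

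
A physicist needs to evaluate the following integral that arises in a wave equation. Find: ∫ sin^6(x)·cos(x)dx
Let u=sin(x), du=cos(x) dx
∫ u^6 du=u^7/7 + C

Answer: sin^7(x)/7 + C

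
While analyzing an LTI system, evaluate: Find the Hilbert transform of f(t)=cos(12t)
The Hilbert transform shifts each frequency component by -pi/2.
H{cos(wt)} = sin(wt)
With w = 12: H{cos(12t)} = sin(12t)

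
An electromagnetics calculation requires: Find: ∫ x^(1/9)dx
Power rule: ∫ x^(1/9) dx=x^(10/9)/(10/9)+C

Answer: (9/10)·x^(10/9)+C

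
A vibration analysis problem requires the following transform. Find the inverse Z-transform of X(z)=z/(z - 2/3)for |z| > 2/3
Standard pair: z/(z-a) <-> a^n*u[n] for causal signals
With a = 2/3: x[n] = (2/3)^n*u[n]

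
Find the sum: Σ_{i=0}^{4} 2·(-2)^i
Geometric series: S = a(1 - r^n)/(1 - r)
a = 2, r = -2, n = 5
S = 2(1 + 32)/3 = 22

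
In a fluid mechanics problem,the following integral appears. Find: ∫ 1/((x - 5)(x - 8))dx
Partial fractions: 1/((x-5)(x-8)) = A/(x-5) + B/(x-8)
A = -1/3, B = 1/3
∫ [-1/3· 1/(x-5) + 1/3· 1/(x-8)] dx
= (1/3)[ln|x-8| - ln|x-5|] + C

Answer: (1/3)·ln|(x-8)/(x-5)| + C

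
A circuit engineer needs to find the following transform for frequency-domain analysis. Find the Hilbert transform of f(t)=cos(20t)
The Hilbert transform shifts each frequency component by -pi/2.
H{cos(wt)} = sin(wt)
With w = 20: H{cos(20t)} = sin(20t)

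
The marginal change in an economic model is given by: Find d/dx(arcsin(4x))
d/dx[arcsin(u)] = u'/√(1-u²), u = 4x, u' = 4

Answer: 4/√(1 - 16x²)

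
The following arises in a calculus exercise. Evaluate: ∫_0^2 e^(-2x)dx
Antiderivative: (1/(-2))e^(-2x)
Evaluate: (1/(-2))(e^-4 - 1)

Answer: (e^-4 - 1)/(-2)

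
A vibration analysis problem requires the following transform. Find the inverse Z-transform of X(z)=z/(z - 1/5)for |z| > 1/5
Standard pair: z/(z-a) <-> a^n * u[n] for causal signals
With a=1/5: x[n]=(1/5)^n * u[n]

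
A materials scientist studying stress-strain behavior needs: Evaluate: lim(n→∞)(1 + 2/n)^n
This is the definition of e^2: lim(1 + 2/n)^n=e^2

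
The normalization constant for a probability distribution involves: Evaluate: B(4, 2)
B(x,y) = Γ(x)Γ(y)/Γ(x + y) = (x-1)!(y-1)!/(x + y-1)!
B(4,2) = 3!·1!/5! = 1/20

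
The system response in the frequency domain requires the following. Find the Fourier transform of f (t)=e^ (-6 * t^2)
The Fourier transform of a Gaussian e^(-a * t^2) is sqrt(pi/a) * e^(-omega^2/(4a)).
With a=6: F(omega)=sqrt(pi/6) * e^(-omega^2/24)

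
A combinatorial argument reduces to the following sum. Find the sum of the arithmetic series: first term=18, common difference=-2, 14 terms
Last term: a_n=18+(14-1)·-2=-8
Sum=n(a_1+a_n)/2=14(18+(-8))/2=70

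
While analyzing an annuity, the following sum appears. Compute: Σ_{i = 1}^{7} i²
Using formula: Σ i^2=n(n+1)(2n+1)/6=7·8·15/6=140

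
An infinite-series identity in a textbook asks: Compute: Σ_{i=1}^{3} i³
Using formula: Σ i^3 = [n(n + 1)/2]² = [3·4/2]² = 36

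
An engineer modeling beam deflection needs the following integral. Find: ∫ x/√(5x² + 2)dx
Let u=5x²+2, du=10x dx
∫ (1/10)·u^(-1/2) du=√u/5+C

Answer: √(5x²+2)/5+C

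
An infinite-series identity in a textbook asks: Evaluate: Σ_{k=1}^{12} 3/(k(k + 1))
Partial fractions: 3/(k(k+1)) = 3/k - 3/(k+1)
Telescoping sum: 3(1-1/13) = 3·12/13

Answer: 36/13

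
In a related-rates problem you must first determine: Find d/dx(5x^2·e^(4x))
Product rule: (fg)' = f'g+fg'
f = 5x^2, f' = 10x
g = e^(4x), g' = 4·e^(4x)

Answer: 10x·e^(4x)+20x^2·e^(4x)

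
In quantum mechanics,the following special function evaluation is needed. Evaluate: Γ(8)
Γ(n) = (n-1)! for positive integers
Γ(8) = 7! = 5040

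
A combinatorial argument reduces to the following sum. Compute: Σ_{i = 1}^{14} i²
Using formula: Σ i^2=n(n + 1)(2n + 1)/6=14·15·29/6=1015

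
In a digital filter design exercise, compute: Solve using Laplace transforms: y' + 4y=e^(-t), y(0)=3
Take L: sY - 3 + 4Y = 1/(s + 1)
Y(s + 4) = 1/(s + 1) + 3
Y = 1/((s + 1)(s + 4)) + 3/(s + 4)
Partial fractions: 1/((s + 1)(s + 4)) = (1/3)/(s + 1) - (1/3)/(s + 4)
So Y = (1/3)/(s + 1) + (8/3)/(s + 4)
Inverse Laplace transform (L^(-1){1/(s + 1)} = e^(-t), L^(-1){1/(s + 4)} = e^(-4t)):

Answer: y(t) = (1/3)·e^(-t) + (8/3)·e^(-4t)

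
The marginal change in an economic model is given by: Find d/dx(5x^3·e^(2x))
Product rule: (fg)' = f'g+fg'
f = 5x^3, f' = 15x^2
g = e^(2x), g' = 2·e^(2x)

Answer: 15x^2·e^(2x)+10x^3·e^(2x)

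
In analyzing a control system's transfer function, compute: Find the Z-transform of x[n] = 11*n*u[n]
Z{n*u[n]}=z/(z-1)^2
By linearity: Z{11*n*u[n]}=11z/(z-1)^2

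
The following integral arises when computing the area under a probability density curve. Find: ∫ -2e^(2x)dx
Since d/dx[e^(2x)] = 2e^(2x), we get -1 e^(2x) + C

Answer: -e^(2x) + C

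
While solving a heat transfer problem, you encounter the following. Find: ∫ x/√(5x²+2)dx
Let u=5x²+2, du=10x dx
∫ (1/10)·u^(-1/2) du=√u/5+C

Answer: √(5x²+2)/5+C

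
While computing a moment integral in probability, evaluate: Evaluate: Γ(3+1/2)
Γ(n+1/2) = (2n)!√π/(4^n·n!)
= 720√π/(64·6) = (15/8)·√π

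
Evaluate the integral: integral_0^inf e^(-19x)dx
integral_0^inf e^(-19x) dx=[-1/19*e^(-19x)]_0^inf
=0 - (-1/19)=1/19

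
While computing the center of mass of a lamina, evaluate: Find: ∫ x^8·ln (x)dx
By parts: u = ln(x), dv = x^8 dx
du = 1/x dx, v = x^9/9
= x^9·ln(x)/9 - ∫ x^8/9 dx
= x^9·ln(x)/9 - x^9/81+C

Answer: x^9(ln(x)/9-1/81)+C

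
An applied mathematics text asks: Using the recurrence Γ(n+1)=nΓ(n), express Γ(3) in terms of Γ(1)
Γ(3) = 2Γ(2) = 2·1Γ(1) = ... = 2!·Γ(1) = 2·Γ(1)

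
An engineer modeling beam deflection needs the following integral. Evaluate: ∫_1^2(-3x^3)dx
Step 1: Find antiderivative F(x)=(-3/4)x^4
Step 2: F(2) - F(1)=-12 - (-3/4)=-45/4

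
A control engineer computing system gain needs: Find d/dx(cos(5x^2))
Chain rule: d/dx[cos(u)] = -sin(u)·u' where u = 5x^2
u' = 10x

Answer: -10x·sin(5x^2)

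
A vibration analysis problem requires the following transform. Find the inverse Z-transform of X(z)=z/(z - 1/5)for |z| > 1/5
Standard pair: z/(z-a) <-> a^n * u[n] for causal signals
With a=1/5: x[n]=(1/5)^n * u[n]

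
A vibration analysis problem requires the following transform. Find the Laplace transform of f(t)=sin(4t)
L{sin(wt)} = w/(s² + w²)
L{sin(4t)} = 4/(s² + 16)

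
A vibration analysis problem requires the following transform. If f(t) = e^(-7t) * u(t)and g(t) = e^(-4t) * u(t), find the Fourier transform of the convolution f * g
By the convolution theorem: F{f * g}=F(omega) * G(omega)
F(omega)=1/(7+j * omega), G(omega)=1/(4+j * omega)
F{f * g}=1/((7+j * omega)(4+j * omega))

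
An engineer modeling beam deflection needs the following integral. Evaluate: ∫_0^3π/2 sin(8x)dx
Antiderivative: -cos(8x)/8
Evaluate at bounds: [-cos(8·3π/2)/8] - [-cos(8·0)/8]
= (-(1) + (1))/8 = 0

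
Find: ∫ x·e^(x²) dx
Let u = x², du = 2x dx
∫ (1/2)e^u du = e^u/2+C

Answer: e^(x²)/2+C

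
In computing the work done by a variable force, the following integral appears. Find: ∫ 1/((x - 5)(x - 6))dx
Partial fractions: 1/((x-5)(x-6))=A/(x-5) + B/(x-6)
A=-1, B=1
∫ [-1· 1/(x-5) + 1· 1/(x-6)] dx
=(1)[ln|x-6| - ln|x-5|] + C

Answer: ln|(x-6)/(x-5)| + C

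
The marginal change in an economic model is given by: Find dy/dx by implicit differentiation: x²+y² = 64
Differentiate both sides: 2x + 2y·(dy/dx)=0
Solve: dy/dx=-2x/(2y)=-x/y

Answer: dy/dx=-x/y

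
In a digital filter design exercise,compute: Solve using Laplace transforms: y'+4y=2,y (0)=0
Take L of both sides: sY(s)-0+4Y(s)=2/s
Y(s)(s+4)=2/s+0
Y(s)=2/(s(s+4))+0/(s+4)
Partial fractions: 2/(s(s+4))=(1/2)/s - (1/2)/(s+4)
So Y(s)=(1/2)/s - (1/2)/(s+4)
Inverse transform (L^(-1){1/s}=1, L^(-1){1/(s+4)}=e^(-4t)):

Answer: y(t)=1/2 - (1/2)·e^(-4t)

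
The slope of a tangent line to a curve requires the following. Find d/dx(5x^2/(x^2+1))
Quotient rule: (f/g)' = (f'g - fg')/g²
f = 5x^2, f' = 10x
g = x^2 + 1, g' = 2x

Answer: (10x·(x^2 + 1) - 10x^3)/(x^2 + 1)²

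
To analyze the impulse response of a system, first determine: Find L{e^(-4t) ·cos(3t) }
First shifting: L{e^(at)f(t)} = F(s-a)
L{cos(3t)} = s/(s²+9)
Shift: (s+4)/((s+4)²+9)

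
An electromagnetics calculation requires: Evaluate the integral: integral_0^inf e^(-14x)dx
integral_0^inf e^(-14x) dx=[-1/14 * e^(-14x)]_0^inf
=0 - (-1/14)=1/14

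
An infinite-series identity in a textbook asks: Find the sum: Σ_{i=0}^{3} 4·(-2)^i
Geometric series: S=a(1 - r^n)/(1 - r)
a=4, r=-2, n=4
S=4(1 - 16)/3=-20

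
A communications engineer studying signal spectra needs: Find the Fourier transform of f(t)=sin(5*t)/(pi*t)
sin(W*t)/(pi*t)=(W/pi)*sinc(W*t/pi) is the impulse response of the ideal low-pass filter with cutoff W (here W=5).
Its Fourier transform is a rectangular function:
F(omega)=1 for |omega| < 5, 0 otherwise

Answer: rect(omega/10) [i.e., 1 for |omega| < 5, 0 otherwise]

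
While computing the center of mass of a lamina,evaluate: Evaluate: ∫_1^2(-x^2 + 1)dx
Step 1: Find antiderivative F(x) = (-1/3)x^3+x
Step 2: F(2) - F(1) = -2/3 - (2/3) = -4/3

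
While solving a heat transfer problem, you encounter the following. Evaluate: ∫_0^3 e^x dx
Antiderivative: e^x
Evaluate: (e^3-1)

Answer: e^3-1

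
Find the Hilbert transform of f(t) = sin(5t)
The Hilbert transform shifts each frequency component by -pi/2.
H{sin(wt)}=-cos(wt)
With w=5: H{sin(5t)}=-cos(5t)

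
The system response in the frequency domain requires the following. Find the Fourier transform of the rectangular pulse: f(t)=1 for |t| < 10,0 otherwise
F(omega) = integral from -10 to 10 of e^(-j * omega * t) dt
= 2 * sin(10 * omega)/omega = 20 * sinc(10 * omega/pi)

Answer: 2 * sin(10 * omega)/omega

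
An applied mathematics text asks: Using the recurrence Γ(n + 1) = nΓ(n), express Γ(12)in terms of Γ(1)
Γ(12)=11Γ(11)=11·10Γ(10)=...=11!·Γ(1)=39916800·Γ(1)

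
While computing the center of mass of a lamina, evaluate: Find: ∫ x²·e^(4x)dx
Integration by parts twice:
First: u=x², dv=e^(4x) dx => x²e^(4x)/4 - (2/4)∫ xe^(4x) dx
Second (∫ xe^(4x) dx): xe^(4x)/4 - e^(4x)/16
Combining: e^(4x)(x²/4-2x/16+2/64)+C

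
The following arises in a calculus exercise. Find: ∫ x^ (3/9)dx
Power rule: ∫ x^(1/3) dx=x^(4/3)/(4/3) + C

Answer: (3/4)·x^(4/3) + C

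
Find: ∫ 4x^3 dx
Using power rule: ∫ 4x^3 dx=4/4 x^4 + C=x^4 + C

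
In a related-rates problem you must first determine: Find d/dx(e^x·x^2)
Product rule: (fg)'=f'g+fg'
f=e^x, f'=e^x
g=x^2, g'=2x

Answer: e^x·x^2+2·e^x·x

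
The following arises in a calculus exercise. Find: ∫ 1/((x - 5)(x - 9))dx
Partial fractions: 1/((x-5)(x-9))=A/(x-5) + B/(x-9)
A=-1/4, B=1/4
∫ [-1/4· 1/(x-5) + 1/4· 1/(x-9)] dx
=(1/4)[ln|x-9| - ln|x-5|] + C

Answer: (1/4)·ln|(x-9)/(x-5)| + C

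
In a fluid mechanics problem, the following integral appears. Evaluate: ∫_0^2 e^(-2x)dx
Antiderivative: (1/(-2))e^(-2x)
Evaluate: (1/(-2))(e^-4 - 1)

Answer: (e^-4 - 1)/(-2)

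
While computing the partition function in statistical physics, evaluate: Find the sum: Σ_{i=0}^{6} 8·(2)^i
Geometric series: S=a(1 - r^n)/(1 - r)
a=8, r=2, n=7
S=8(1-128)/-1=1016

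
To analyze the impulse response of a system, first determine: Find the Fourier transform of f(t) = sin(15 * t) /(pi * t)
sin(W*t)/(pi*t)=(W/pi)*sinc(W*t/pi) is the impulse response of the ideal low-pass filter with cutoff W (here W=15).
Its Fourier transform is a rectangular function:
F(omega)=1 for |omega| < 15, 0 otherwise

Answer: rect(omega/30) [i.e., 1 for |omega| < 15, 0 otherwise]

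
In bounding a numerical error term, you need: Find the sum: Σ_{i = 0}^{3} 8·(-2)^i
Geometric series: S=a(1 - r^n)/(1 - r)
a=8, r=-2, n=4
S=8(1 - 16)/3=-40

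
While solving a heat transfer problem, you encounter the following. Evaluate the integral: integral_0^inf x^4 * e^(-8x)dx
This is a Gamma integral. Substitute u=8x (du=8 dx):
integral_0^inf x^4 * e^(-8x) dx=(1/8^5) integral_0^inf u^4 * e^(-u) du
=Gamma(5)/8^5=4!/8^5=24/32768

Answer: 3/4096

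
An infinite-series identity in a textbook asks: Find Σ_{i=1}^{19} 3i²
= 3·n(n+1)(2n+1)/6 = 3·19·20·39/6 = 7410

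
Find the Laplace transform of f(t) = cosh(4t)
L{cosh(at)} = s/(s²-a²)
L{cosh(4t)} = s/(s²-16)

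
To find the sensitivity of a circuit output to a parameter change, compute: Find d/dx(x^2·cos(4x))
Product rule: (fg)' = f'g + fg'
f = x^2, f' = 2x
g = cos(4x), g' = -4·sin(4x)

Answer: 2x·cos(4x) - 4x^2·sin(4x)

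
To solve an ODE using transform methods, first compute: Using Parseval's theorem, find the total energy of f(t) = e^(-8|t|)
Parseval's theorem: E=integral |f(t)|^2 dt=(1/2pi) integral |F(omega)|^2 domega
E=integral_{-inf}^{inf} e^(-16|t|) dt=2 * integral_0^inf e^(-16t) dt=2/(2 * 8)=1/8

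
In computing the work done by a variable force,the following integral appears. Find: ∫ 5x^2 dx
Using power rule: ∫ 5x^2 dx = 5/3 x^3 + C = (5/3)x^3 + C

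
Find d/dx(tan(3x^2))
Chain rule: d/dx[tan(u)]=sec²(u)·u' where u=3x^2
u'=6x

Answer: 6x·sec²(3x^2)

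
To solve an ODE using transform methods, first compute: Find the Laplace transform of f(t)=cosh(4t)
L{cosh(at)} = s/(s²-a²)
L{cosh(4t)} = s/(s²-16)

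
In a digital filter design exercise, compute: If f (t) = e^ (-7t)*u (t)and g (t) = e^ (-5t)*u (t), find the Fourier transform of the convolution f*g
By the convolution theorem: F{f*g} = F(omega)*G(omega)
F(omega) = 1/(7 + j*omega), G(omega) = 1/(5 + j*omega)
F{f*g} = 1/((7 + j*omega)(5 + j*omega))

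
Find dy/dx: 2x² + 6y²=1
Differentiate: 4x + 12y·(dy/dx)=0
dy/dx=-4x/(12y)=-(1/3)·(x/y)

Answer: dy/dx=-(1/3)·(x/y)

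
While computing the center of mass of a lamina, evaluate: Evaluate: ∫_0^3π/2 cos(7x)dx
Antiderivative: sin(7x)/7
Evaluate at bounds: [sin(7·3π/2)/7] - [sin(7·0)/7]
=((1) - (0))/7=1/7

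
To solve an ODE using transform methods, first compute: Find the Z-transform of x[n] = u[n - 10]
Using the time-shift property: Z{u[n-10]}=z^(-10) * z/(z-1)
=z^(-9)/(z-1)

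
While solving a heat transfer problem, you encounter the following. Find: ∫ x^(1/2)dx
Power rule: ∫ x^(1/2) dx=x^(3/2)/(3/2) + C

Answer: (2/3)·x^(3/2) + C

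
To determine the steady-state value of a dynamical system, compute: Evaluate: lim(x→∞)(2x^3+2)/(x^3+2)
Divide numerator and denominator by x^3:
lim (2+2/x^3)/(1+2/x^3)=2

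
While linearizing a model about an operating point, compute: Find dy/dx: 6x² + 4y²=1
Differentiate: 12x + 8y·(dy/dx)=0
dy/dx=-12x/(8y)=-(3/2)·(x/y)

Answer: dy/dx=-(3/2)·(x/y)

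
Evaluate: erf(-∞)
erf(-∞)=-1 (the error function is odd, so erf(-∞)=-erf(∞)=-1)

Answer: -1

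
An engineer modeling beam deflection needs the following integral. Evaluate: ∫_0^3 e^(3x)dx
Antiderivative: (1/3)e^(3x)
Evaluate: (1/3)(e^9 - 1)

Answer: (e^9 - 1)/3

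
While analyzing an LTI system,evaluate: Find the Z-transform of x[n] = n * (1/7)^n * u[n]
Using the property Z{n * a^n * u[n]} = az/(z-a)^2
With a = 1/7: X(z) = (1/7)z/(z - 1/7)^2, |z| > 1/7

Answer: (1/7)z/(z - 1/7)^2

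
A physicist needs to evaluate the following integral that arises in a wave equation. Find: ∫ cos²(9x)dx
Using identity cos²(u)=(1+cos(2u))/2:
∫ (1+cos(18x))/2 dx=x/2+sin(18x)/36+C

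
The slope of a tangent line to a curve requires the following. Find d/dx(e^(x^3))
Chain rule: d/dx[e^u] = e^u · u' where u = x^3
u' = 3x^2

Answer: 3x^2·e^(x^3)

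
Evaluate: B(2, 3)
B(x,y)=Γ(x)Γ(y)/Γ(x+y)=(x-1)!(y-1)!/(x+y-1)!
B(2,3)=1!·2!/4!=1/12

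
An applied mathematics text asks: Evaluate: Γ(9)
Γ(n) = (n-1)! for positive integers
Γ(9) = 8! = 40320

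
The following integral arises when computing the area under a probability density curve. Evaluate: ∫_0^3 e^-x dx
Antiderivative: -e^-x
Evaluate: -(e^-3 - 1)

Answer: (e^-3 - 1)/(-1)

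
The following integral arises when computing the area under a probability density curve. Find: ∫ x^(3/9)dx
Power rule: ∫ x^(1/3) dx = x^(4/3)/(4/3)+C

Answer: (3/4)·x^(4/3)+C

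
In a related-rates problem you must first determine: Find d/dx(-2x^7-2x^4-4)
Power rule: d/dx(ax^n)=n·a·x^(n-1)
Term by term: -14·x^6-8·x^3

Answer: -14x^6-8x^3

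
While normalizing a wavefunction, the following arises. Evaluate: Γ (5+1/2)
Γ(n + 1/2) = (2n)!√π/(4^n·n!)
= 3628800√π/(1024·120) = (945/32)·√π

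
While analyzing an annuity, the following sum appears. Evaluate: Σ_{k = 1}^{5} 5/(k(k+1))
Partial fractions: 5/(k(k + 1)) = 5/k - 5/(k + 1)
Telescoping sum: 5(1 - 1/6) = 5·5/6

Answer: 25/6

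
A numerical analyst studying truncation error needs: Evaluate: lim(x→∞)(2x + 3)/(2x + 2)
Divide numerator and denominator by x:
lim (2+3/x)/(2+2/x)=1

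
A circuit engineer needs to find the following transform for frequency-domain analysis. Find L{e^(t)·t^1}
First shifting: L{e^(at)f(t)}=F(s-a)
L{t^1}=1/s^2
Shift s → s-1: 1/(s-1)^2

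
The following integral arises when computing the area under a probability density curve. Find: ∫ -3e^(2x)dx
Since d/dx[e^(2x)]=2e^(2x), we get -3/2 e^(2x)+C

Answer: (-3/2)e^(2x)+C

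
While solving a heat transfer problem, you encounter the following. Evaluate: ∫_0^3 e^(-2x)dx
Antiderivative: (1/(-2))e^(-2x)
Evaluate: (1/(-2))(e^-6 - 1)

Answer: (e^-6 - 1)/(-2)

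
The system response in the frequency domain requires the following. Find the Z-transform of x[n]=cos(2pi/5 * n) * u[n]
Z{cos(w0*n)*u[n]} = z(z - cos(w0))/(z^2 - 2z*cos(w0) + 1)
With w0 = 2pi/5: X(z) = z(z - cos(2pi/5))/(z^2 - 2z*cos(2pi/5) + 1)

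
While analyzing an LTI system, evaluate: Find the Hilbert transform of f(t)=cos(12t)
The Hilbert transform shifts each frequency component by -pi/2.
H{cos(wt)}=sin(wt)
With w=12: H{cos(12t)}=sin(12t)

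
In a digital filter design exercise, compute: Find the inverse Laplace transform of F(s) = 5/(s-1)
L^(-1){5/(s-a)}=c·e^(at)
Here a=1, c=5

Answer: 5e^(t)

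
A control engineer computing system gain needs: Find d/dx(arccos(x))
d/dx[arccos(u)] = -u'/√(1-u²), u = x, u' = 1

Answer: -1/√(1-x²)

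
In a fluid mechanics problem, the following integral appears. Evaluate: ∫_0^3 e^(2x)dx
Antiderivative: (1/2)e^(2x)
Evaluate: (1/2)(e^6-1)

Answer: (e^6-1)/2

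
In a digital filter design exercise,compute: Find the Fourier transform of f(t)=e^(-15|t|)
Using the standard pair: F{e^(-a|t|)}=2a/(a^2 + omega^2)
With a=15: F(omega)=30/(225 + omega^2)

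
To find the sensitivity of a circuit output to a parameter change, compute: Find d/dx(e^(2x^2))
Chain rule: d/dx[e^u] = e^u · u' where u = 2x^2
u' = 4x

Answer: 4x·e^(2x^2)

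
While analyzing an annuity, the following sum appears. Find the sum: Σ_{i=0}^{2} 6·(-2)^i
Geometric series: S=a(1 - r^n)/(1 - r)
a=6, r=-2, n=3
S=6(1+8)/3=18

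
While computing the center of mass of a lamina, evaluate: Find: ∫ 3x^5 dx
Using power rule: ∫ 3x^5 dx = 3/6 x^6+C = (1/2)x^6+C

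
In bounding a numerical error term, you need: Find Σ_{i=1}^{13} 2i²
= 2·n(n + 1)(2n + 1)/6 = 2·13·14·27/6 = 1638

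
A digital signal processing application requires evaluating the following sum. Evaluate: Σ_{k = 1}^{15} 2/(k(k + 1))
Partial fractions: 2/(k(k + 1)) = 2/k - 2/(k + 1)
Telescoping sum: 2(1 - 1/16) = 2·15/16

Answer: 15/8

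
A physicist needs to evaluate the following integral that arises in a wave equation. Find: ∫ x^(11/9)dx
Power rule: ∫ x^(11/9) dx = x^(20/9)/(20/9) + C

Answer: (9/20)·x^(20/9) + C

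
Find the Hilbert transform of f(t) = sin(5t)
The Hilbert transform shifts each frequency component by -pi/2.
H{sin(wt)}=-cos(wt)
With w=5: H{sin(5t)}=-cos(5t)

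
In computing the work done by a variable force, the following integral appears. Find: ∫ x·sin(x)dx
By parts: u = x, dv = sin(x) dx
du = dx, v = -cos(x)
= -x·cos(x)+sin(x)+C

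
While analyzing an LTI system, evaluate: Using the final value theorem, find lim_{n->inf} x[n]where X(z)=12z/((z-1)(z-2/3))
Final value theorem: lim x[n] = lim_{z->1} (z-1)*X(z)
(z-1)*X(z) = 12z/(z-2/3)
As z->1: 12/(1 - 2/3) = 12/(1/3) = 36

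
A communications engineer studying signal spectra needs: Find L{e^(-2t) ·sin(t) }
First shifting: L{e^(at)f(t)} = F(s-a)
L{sin(t)} = 1/(s² + 1)
Shift: 1/((s + 2)² + 1)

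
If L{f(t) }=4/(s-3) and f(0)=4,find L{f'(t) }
L{f'(t)}=s·F(s) - f(0)=4s/(s-3) - 4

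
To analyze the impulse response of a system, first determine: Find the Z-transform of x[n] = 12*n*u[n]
Z{n*u[n]}=z/(z-1)^2
By linearity: Z{12*n*u[n]}=12z/(z-1)^2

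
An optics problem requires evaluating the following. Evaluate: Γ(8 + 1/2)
Γ(n+1/2) = (2n)!√π/(4^n·n!)
= 20922789888000√π/(65536·40320) = (2027025/256)·√π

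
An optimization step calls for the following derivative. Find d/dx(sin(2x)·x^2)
Product rule: (fg)' = f'g+fg'
f = sin(2x), f' = 2·cos(2x)
g = x^2, g' = 2x

Answer: 2·cos(2x)·x^2+2·sin(2x)·x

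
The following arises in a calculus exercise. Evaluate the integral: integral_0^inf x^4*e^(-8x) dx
This is a Gamma integral. Substitute u = 8x (du = 8 dx):
integral_0^inf x^4 * e^(-8x) dx = (1/8^5) integral_0^inf u^4 * e^(-u) du
= Gamma(5)/8^5 = 4!/8^5 = 24/32768

Answer: 3/4096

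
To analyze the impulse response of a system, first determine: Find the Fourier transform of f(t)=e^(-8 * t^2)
The Fourier transform of a Gaussian e^(-a * t^2) is sqrt(pi/a) * e^(-omega^2/(4a)).
With a = 8: F(omega) = sqrt(pi/8) * e^(-omega^2/32)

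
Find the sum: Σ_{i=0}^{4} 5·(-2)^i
Geometric series: S = a(1 - r^n)/(1 - r)
a = 5, r = -2, n = 5
S = 5(1 + 32)/3 = 55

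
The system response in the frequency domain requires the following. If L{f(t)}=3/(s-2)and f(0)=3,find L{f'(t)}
L{f'(t)}=s·F(s) - f(0)=3s/(s-2) - 3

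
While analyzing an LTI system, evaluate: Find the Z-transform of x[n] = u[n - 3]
Using the time-shift property: Z{u[n-3]}=z^(-3) * z/(z-1)
=z^(-2)/(z-1)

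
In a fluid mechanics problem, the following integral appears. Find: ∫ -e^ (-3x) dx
Since d/dx[e^(-3x)] = -3e^(-3x), we get 1/3 e^(-3x) + C

Answer: (1/3)e^(-3x) + C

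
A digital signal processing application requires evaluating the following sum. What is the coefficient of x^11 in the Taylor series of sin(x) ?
sin(x) = Σ (-1)^k x^(2k+1)/(2k+1)!
For x^11: (-1)^5/11! = -1/39916800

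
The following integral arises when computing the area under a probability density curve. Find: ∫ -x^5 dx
Using power rule: ∫ -x^5 dx = -1/6 x^6 + C = (-1/6)x^6 + C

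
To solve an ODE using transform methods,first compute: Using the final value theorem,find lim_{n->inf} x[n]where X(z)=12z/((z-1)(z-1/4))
Final value theorem: lim x[n]=lim_{z->1} (z-1) * X(z)
(z-1) * X(z)=12z/(z-1/4)
As z->1: 12/(1 - 1/4)=12/(3/4)=16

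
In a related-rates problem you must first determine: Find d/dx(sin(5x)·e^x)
Product rule: (fg)' = f'g + fg'
f = sin(5x), f' = 5·cos(5x)
g = e^x, g' = e^x

Answer: 5·cos(5x)·e^x + sin(5x)·e^x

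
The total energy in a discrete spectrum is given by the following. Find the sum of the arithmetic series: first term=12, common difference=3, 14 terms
Last term: a_n=12+(14-1)·3=51
Sum=n(a_1+a_n)/2=14(12+51)/2=441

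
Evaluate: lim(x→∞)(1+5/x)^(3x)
Rewrite as [(1 + 5/x)^x]^3.
lim(1 + 5/x)^x=e^5, so limit=(e^5)^3=e^15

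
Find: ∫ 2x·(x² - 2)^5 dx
Let u = x² - 2, du = 2x dx
∫ u^5 du = u^6/6+C

Answer: (x² - 2)^6/6+C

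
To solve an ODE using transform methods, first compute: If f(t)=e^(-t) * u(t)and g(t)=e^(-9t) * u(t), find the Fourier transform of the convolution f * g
By the convolution theorem: F{f*g}=F(omega)*G(omega)
F(omega)=1/(1+j*omega), G(omega)=1/(9+j*omega)
F{f*g}=1/((1+j*omega)(9+j*omega))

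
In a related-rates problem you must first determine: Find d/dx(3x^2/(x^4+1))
Quotient rule: (f/g)' = (f'g - fg')/g²
f = 3x^2, f' = 6x
g = x^4 + 1, g' = 4x^3

Answer: (6x·(x^4 + 1) - 12x^5)/(x^4 + 1)²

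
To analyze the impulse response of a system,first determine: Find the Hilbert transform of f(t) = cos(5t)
The Hilbert transform shifts each frequency component by -pi/2.
H{cos(wt)} = sin(wt)
With w = 5: H{cos(5t)} = sin(5t)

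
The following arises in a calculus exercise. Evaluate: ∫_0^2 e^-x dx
Antiderivative: -e^-x
Evaluate: -(e^-2 - 1)

Answer: (e^-2 - 1)/(-1)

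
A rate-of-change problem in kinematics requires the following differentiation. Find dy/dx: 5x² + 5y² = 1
Differentiate: 10x + 10y·(dy/dx) = 0
dy/dx = -10x/(10y) = -1·(x/y)

Answer: dy/dx = -1·(x/y)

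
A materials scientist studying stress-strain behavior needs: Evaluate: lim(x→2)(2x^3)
Polynomial is continuous, so substitute x = 2:
2·2^3 = 16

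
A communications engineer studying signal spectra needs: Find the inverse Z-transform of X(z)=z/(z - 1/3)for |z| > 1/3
Standard pair: z/(z-a) <-> a^n*u[n] for causal signals
With a = 1/3: x[n] = (1/3)^n*u[n]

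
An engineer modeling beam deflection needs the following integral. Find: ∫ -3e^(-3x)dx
Since d/dx[e^(-3x)] = -3e^(-3x), we get 1 e^(-3x)+C

Answer: e^(-3x)+C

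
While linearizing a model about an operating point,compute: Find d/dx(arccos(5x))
d/dx[arccos(u)] = -u'/√(1-u²), u = 5x, u' = 5

Answer: -5/√(1 - 25x²)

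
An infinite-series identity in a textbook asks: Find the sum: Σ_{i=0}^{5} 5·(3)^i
Geometric series: S=a(1 - r^n)/(1 - r)
a=5, r=3, n=6
S=5(1-729)/-2=1820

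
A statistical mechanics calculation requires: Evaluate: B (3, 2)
B(x,y) = Γ(x)Γ(y)/Γ(x+y) = (x-1)!(y-1)!/(x+y-1)!
B(3,2) = 2!·1!/4! = 1/12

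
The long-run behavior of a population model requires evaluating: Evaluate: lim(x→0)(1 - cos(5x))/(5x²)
Using 1-cos(u) ≈ u²/2 for small u:
(1-cos(5x)) ≈ (5x)²/2 = 25x²/2
So limit = 25/(2·5) = 5/2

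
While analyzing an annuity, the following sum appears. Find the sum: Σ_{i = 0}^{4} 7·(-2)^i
Geometric series: S=a(1 - r^n)/(1 - r)
a=7, r=-2, n=5
S=7(1+32)/3=77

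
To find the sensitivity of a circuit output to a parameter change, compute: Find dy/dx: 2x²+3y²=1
Differentiate: 4x+6y·(dy/dx)=0
dy/dx=-4x/(6y)=-(2/3)·(x/y)

Answer: dy/dx=-(2/3)·(x/y)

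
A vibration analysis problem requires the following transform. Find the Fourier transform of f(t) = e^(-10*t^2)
The Fourier transform of a Gaussian e^(-a*t^2) is sqrt(pi/a)*e^(-omega^2/(4a)).
With a=10: F(omega)=sqrt(pi/10)*e^(-omega^2/40)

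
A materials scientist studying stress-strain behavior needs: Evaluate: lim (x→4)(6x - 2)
Polynomial is continuous, so substitute x=4:
6·4-2=22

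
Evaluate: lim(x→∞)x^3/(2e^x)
Apply L'Hôpital 3 times (∞/∞ each time):
Eventually get 3!/(2e^x) → 0

Answer: 0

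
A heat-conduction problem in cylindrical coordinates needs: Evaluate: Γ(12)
Γ(n) = (n-1)! for positive integers
Γ(12) = 11! = 39916800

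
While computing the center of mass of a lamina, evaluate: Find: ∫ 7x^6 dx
Using power rule: ∫ 7x^6 dx=7/7 x^7+C=x^7+C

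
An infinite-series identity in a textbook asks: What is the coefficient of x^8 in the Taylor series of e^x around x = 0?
Taylor series of e^x = Σ x^n/n!
Coefficient of x^8 = 1/8! = 1/40320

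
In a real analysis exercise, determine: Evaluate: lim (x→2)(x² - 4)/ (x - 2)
Factor: (x² - 4)=(x-2)(x + 2)
Cancel (x-2): lim(x→2) (x + 2)=4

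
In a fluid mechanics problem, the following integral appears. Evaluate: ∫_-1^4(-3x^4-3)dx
Step 1: Find antiderivative F(x) = (-3/5)x^5 - 3x
Step 2: F(4) - F(-1) = -3132/5 - (18/5) = -630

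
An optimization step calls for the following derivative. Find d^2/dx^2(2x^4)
Apply power rule 2 times:
d^1: 8x^3
d^2: 24x^2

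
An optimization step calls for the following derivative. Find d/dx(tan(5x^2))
Chain rule: d/dx[tan(u)] = sec²(u)·u' where u = 5x^2
u' = 10x

Answer: 10x·sec²(5x^2)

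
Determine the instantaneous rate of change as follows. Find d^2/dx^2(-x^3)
Apply power rule 2 times:
d^1: -3x^2
d^2: -6x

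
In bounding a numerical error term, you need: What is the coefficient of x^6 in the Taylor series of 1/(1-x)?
1/(1-x) = Σ x^n for |x|<1
All coefficients are 1

Answer: 1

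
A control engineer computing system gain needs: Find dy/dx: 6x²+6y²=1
Differentiate: 12x+12y·(dy/dx)=0
dy/dx=-12x/(12y)=-1·(x/y)

Answer: dy/dx=-1·(x/y)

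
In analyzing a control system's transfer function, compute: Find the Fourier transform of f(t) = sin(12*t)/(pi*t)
sin(W*t)/(pi*t)=(W/pi)*sinc(W*t/pi) is the impulse response of the ideal low-pass filter with cutoff W (here W=12).
Its Fourier transform is a rectangular function:
F(omega)=1 for |omega| < 12, 0 otherwise

Answer: rect(omega/24) [i.e., 1 for |omega| < 12, 0 otherwise]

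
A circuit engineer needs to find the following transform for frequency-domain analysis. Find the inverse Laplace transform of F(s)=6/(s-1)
L^(-1){6/(s-a)} = c·e^(at)
Here a = 1, c = 6

Answer: 6e^(t)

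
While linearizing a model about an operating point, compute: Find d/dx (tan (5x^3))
Chain rule: d/dx[tan(u)]=sec²(u)·u' where u=5x^3
u'=15x^2

Answer: 15x^2·sec²(5x^3)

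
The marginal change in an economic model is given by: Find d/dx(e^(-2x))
Chain rule: d/dx[e^u]=e^u · u' where u=-2x
u'=-2

Answer: -2·e^(-2x)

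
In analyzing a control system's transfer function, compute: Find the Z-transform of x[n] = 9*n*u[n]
Z{n * u[n]} = z/(z-1)^2
By linearity: Z{9 * n * u[n]} = 9z/(z-1)^2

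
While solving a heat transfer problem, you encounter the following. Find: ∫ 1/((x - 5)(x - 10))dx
Partial fractions: 1/((x-5)(x-10)) = A/(x-5)+B/(x-10)
A = -1/5, B = 1/5
∫ [-1/5· 1/(x-5)+1/5· 1/(x-10)] dx
= (1/5)[ln|x-10| - ln|x-5|]+C

Answer: (1/5)·ln|(x-10)/(x-5)|+C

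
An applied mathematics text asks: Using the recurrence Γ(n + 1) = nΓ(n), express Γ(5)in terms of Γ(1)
Γ(5) = 4Γ(4) = 4·3Γ(3) = ... = 4!·Γ(1) = 24·Γ(1)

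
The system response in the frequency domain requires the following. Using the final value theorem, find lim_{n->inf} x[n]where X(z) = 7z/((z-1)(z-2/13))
Final value theorem: lim x[n] = lim_{z->1} (z-1) * X(z)
(z-1) * X(z) = 7z/(z-2/13)
As z->1: 7/(1-2/13) = 7/(11/13) = 91/11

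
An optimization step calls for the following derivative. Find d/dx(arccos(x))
d/dx[arccos(u)]=-u'/√(1-u²), u=x, u'=1

Answer: -1/√(1-x²)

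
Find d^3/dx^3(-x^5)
Apply power rule 3 times:
d^1: -5x^4
d^2: -20x^3
d^3: -60x^2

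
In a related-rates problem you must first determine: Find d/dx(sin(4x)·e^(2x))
Product rule: (fg)'=f'g + fg'
f=sin(4x), f'=4·cos(4x)
g=e^(2x), g'=2·e^(2x)

Answer: 4·cos(4x)·e^(2x) + 2·sin(4x)·e^(2x)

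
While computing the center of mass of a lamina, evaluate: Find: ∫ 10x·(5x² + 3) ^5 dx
Let u = 5x²+3, du = 10x dx
∫ u^5 du = u^6/6+C

Answer: (5x²+3)^6/6+C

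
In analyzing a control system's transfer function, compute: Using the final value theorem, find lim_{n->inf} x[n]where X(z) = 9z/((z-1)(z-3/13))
Final value theorem: lim x[n] = lim_{z->1} (z-1) * X(z)
(z-1) * X(z) = 9z/(z-3/13)
As z->1: 9/(1-3/13) = 9/(10/13) = 117/10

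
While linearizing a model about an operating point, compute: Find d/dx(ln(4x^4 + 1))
Chain rule: d/dx[ln(u)] = u'/u where u = 4x^4 + 1
u' = 16x^3

Answer: (16x^3)/(4x^4 + 1)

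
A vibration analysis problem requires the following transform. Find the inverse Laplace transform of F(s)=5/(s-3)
L^(-1){5/(s-a)}=c·e^(at)
Here a=3, c=5

Answer: 5e^(3t)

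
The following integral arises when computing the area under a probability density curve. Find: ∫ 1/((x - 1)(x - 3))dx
Partial fractions: 1/((x-1)(x-3)) = A/(x-1) + B/(x-3)
A = -1/2, B = 1/2
∫ [-1/2· 1/(x-1) + 1/2· 1/(x-3)] dx
= (1/2)[ln|x-3| - ln|x-1|] + C

Answer: (1/2)·ln|(x-3)/(x-1)| + C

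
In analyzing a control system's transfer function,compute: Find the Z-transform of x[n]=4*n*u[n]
Z{n*u[n]} = z/(z-1)^2
By linearity: Z{4*n*u[n]} = 4z/(z-1)^2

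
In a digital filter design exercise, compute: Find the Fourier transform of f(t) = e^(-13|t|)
Using the standard pair: F{e^(-a|t|)} = 2a/(a^2 + omega^2)
With a = 13: F(omega) = 26/(169 + omega^2)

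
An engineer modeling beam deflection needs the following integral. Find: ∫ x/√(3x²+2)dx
Let u = 3x²+2, du = 6x dx
∫ (1/6)·u^(-1/2) du = √u/3+C

Answer: √(3x²+2)/3+C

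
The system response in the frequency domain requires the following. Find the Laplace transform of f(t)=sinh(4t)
L{sinh(at)}=a/(s²-a²)
L{sinh(4t)}=4/(s²-16)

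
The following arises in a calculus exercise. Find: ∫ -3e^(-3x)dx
Since d/dx[e^(-3x)] = -3e^(-3x), we get 1 e^(-3x) + C

Answer: e^(-3x) + C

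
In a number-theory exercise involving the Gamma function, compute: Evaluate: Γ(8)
Γ(n) = (n-1)! for positive integers
Γ(8) = 7! = 5040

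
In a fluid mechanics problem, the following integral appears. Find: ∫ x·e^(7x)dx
Integration by parts: u=x, dv=e^(7x) dx
du=dx, v=e^(7x)/7
=x·e^(7x)/7 - ∫ e^(7x)/7 dx
=x·e^(7x)/7 - e^(7x)/49+C

Answer: e^(7x)(x/7-1/49)+C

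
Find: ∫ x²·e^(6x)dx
Integration by parts twice:
First: u=x², dv=e^(6x) dx => x²e^(6x)/6 - (2/6)∫ xe^(6x) dx
Second (∫ xe^(6x) dx): xe^(6x)/6 - e^(6x)/36
Combining: e^(6x)(x²/6-2x/36+2/216)+C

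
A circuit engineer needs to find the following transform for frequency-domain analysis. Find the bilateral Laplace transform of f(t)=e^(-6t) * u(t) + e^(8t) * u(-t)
For e^(-6t)*u(t): L = 1/(s + 6), Re(s) > -6
For e^(8t)*u(-t): L = -1/(s-8), Re(s) < 8
Combined: F(s) = 1/(s + 6) - 1/(s-8), -6 < Re(s) < 8

Answer: 1/(s + 6) - 1/(s-8), ROC: -6 < Re(s) < 8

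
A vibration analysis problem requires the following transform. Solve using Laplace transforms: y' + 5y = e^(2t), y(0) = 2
Take L: sY - 2+5Y=1/(s-2)
Y(s+5)=1/(s-2)+2
Y=1/((s-2)(s+5))+2/(s+5)
Partial fractions: 1/((s-2)(s+5))=(1/7)/(s-2) - (1/7)/(s+5)
So Y=(1/7)/(s-2)+(13/7)/(s+5)
Inverse Laplace transform (L^(-1){1/(s-2)}=e^(2t), L^(-1){1/(s+5)}=e^(-5t)):

Answer: y(t)=(1/7)·e^(2t)+(13/7)·e^(-5t)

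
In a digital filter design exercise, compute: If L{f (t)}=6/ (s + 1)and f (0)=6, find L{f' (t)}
L{f'(t)} = s·F(s) - f(0) = 6s/(s+1)-6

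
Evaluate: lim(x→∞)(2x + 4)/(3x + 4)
Divide numerator and denominator by x:
lim (2+4/x)/(3+4/x)=2/3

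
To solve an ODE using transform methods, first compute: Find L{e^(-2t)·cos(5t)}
First shifting: L{e^(at)f(t)}=F(s-a)
L{cos(5t)}=s/(s²+25)
Shift: (s+2)/((s+2)²+25)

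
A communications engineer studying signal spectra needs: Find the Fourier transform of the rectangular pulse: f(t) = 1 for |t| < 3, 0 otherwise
F(omega)=integral from -3 to 3 of e^(-j * omega * t) dt
=2 * sin(3 * omega)/omega=6 * sinc(3 * omega/pi)

Answer: 2 * sin(3 * omega)/omega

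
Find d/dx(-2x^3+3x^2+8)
Power rule: d/dx(ax^n)=n·a·x^(n-1)
Term by term: -6·x^2 + 6·x

Answer: -6x^2 + 6x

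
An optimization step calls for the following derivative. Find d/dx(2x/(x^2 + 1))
Quotient rule: (f/g)' = (f'g - fg')/g²
f = 2x, f' = 2
g = x^2 + 1, g' = 2x

Answer: (2·(x^2 + 1) - 4x^2)/(x^2 + 1)²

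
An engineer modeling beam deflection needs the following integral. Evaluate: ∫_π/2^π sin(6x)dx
Antiderivative: -cos(6x)/6
Evaluate at bounds: [-cos(6·π)/6] - [-cos(6·π/2)/6]
= (-(1)+(-1))/6 = -1/3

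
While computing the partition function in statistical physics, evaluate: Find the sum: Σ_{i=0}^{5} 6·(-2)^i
Geometric series: S = a(1 - r^n)/(1 - r)
a = 6, r = -2, n = 6
S = 6(1-64)/3 = -126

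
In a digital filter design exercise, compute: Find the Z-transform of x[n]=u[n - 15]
Using the time-shift property: Z{u[n-15]} = z^(-15)*z/(z-1)
= z^(-14)/(z-1)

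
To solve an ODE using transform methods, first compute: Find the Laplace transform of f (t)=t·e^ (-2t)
L{t·e^(at)} = 1/(s-a)²
L{t·e^(-2t)} = 1/(s + 2)²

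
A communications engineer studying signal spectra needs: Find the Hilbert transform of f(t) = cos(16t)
The Hilbert transform shifts each frequency component by -pi/2.
H{cos(wt)} = sin(wt)
With w = 16: H{cos(16t)} = sin(16t)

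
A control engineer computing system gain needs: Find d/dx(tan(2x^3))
Chain rule: d/dx[tan(u)] = sec²(u)·u' where u = 2x^3
u' = 6x^2

Answer: 6x^2·sec²(2x^3)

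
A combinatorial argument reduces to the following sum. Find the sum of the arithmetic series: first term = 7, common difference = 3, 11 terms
Last term: a_n = 7+(11-1)·3 = 37
Sum = n(a_1+a_n)/2 = 11(7+37)/2 = 242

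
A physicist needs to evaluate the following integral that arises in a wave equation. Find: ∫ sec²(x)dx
Since d/dx[tan(x)] = sec²(x), integral = tan(x) + C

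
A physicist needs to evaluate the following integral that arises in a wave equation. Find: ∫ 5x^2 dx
Using power rule: ∫ 5x^2 dx=5/3 x^3 + C=(5/3)x^3 + C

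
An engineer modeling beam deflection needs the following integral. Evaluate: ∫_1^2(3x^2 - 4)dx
Step 1: Find antiderivative F(x)=x^3-4x
Step 2: F(2) - F(1)=0 - (-3)=3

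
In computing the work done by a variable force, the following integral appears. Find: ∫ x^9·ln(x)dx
By parts: u=ln(x), dv=x^9 dx
du=1/x dx, v=x^10/10
=x^10·ln(x)/10 - ∫ x^9/10 dx
=x^10·ln(x)/10 - x^10/100 + C

Answer: x^10(ln(x)/10 - 1/100) + C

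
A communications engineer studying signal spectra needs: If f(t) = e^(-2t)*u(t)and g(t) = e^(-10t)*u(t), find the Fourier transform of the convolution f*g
By the convolution theorem: F{f * g} = F(omega) * G(omega)
F(omega) = 1/(2+j * omega), G(omega) = 1/(10+j * omega)
F{f * g} = 1/((2+j * omega)(10+j * omega))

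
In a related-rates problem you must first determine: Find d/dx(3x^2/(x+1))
Quotient rule: (f/g)'=(f'g - fg')/g²
f=3x^2, f'=6x
g=x+1, g'=1

Answer: (6x·(x+1)-3x^2)/(x+1)²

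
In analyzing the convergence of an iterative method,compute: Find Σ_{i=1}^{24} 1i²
= 1·n(n + 1)(2n + 1)/6 = 1·24·25·49/6 = 4900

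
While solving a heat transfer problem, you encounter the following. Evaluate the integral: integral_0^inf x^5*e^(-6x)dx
This is a Gamma integral. Substitute u=6x (du=6 dx):
integral_0^inf x^5 * e^(-6x) dx=(1/6^6) integral_0^inf u^5 * e^(-u) du
=Gamma(6)/6^6=5!/6^6=120/46656

Answer: 5/1944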